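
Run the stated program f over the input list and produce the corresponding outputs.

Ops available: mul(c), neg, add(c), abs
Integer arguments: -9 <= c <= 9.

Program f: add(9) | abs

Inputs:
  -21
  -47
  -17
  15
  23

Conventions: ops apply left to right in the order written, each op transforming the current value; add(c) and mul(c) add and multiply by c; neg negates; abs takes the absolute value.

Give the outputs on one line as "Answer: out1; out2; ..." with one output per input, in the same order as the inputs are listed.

12; 38; 8; 24; 32

Execution, op by op:
  -21 -> -12 -> 12
  -47 -> -38 -> 38
  -17 -> -8 -> 8
  15 -> 24 -> 24
  23 -> 32 -> 32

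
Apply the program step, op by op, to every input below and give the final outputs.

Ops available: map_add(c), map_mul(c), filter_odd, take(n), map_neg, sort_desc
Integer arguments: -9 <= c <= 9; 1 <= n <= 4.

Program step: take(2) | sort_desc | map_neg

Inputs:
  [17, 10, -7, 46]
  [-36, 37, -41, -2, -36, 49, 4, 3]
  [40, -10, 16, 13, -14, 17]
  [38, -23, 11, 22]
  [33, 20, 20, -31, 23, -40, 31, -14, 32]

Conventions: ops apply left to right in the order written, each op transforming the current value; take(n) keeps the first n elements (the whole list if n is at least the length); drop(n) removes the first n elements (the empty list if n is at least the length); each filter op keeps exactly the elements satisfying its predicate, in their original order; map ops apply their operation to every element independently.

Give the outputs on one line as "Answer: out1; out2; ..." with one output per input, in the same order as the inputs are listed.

Execution, op by op:
  [17, 10, -7, 46] -> [17, 10] -> [17, 10] -> [-17, -10]
  [-36, 37, -41, -2, -36, 49, 4, 3] -> [-36, 37] -> [37, -36] -> [-37, 36]
  [40, -10, 16, 13, -14, 17] -> [40, -10] -> [40, -10] -> [-40, 10]
  [38, -23, 11, 22] -> [38, -23] -> [38, -23] -> [-38, 23]
  [33, 20, 20, -31, 23, -40, 31, -14, 32] -> [33, 20] -> [33, 20] -> [-33, -20]

[-17, -10]; [-37, 36]; [-40, 10]; [-38, 23]; [-33, -20]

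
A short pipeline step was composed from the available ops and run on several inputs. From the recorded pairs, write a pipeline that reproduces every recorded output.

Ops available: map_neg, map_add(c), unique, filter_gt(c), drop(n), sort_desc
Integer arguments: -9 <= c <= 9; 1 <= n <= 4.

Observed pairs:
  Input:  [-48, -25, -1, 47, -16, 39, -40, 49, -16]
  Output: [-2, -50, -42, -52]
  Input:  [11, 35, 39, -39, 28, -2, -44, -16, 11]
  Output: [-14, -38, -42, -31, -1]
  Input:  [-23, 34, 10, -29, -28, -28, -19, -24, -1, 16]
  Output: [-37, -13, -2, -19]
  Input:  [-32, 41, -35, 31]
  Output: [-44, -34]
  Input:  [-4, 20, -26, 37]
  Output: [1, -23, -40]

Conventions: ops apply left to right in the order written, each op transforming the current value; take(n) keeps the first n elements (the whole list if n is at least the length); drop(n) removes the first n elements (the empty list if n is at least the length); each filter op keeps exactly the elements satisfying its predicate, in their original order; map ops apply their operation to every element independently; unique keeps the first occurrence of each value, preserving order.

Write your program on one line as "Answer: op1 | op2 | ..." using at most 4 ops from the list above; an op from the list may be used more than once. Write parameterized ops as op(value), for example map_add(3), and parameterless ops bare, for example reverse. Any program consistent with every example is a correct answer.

unique | filter_gt(-5) | map_neg | map_add(-3)

Check, running the answer program on each example:
  [-48, -25, -1, 47, -16, 39, -40, 49, -16] -> [-48, -25, -1, 47, -16, 39, -40, 49] -> [-1, 47, 39, 49] -> [1, -47, -39, -49] -> [-2, -50, -42, -52]
  [11, 35, 39, -39, 28, -2, -44, -16, 11] -> [11, 35, 39, -39, 28, -2, -44, -16] -> [11, 35, 39, 28, -2] -> [-11, -35, -39, -28, 2] -> [-14, -38, -42, -31, -1]
  [-23, 34, 10, -29, -28, -28, -19, -24, -1, 16] -> [-23, 34, 10, -29, -28, -19, -24, -1, 16] -> [34, 10, -1, 16] -> [-34, -10, 1, -16] -> [-37, -13, -2, -19]
  [-32, 41, -35, 31] -> [-32, 41, -35, 31] -> [41, 31] -> [-41, -31] -> [-44, -34]
  [-4, 20, -26, 37] -> [-4, 20, -26, 37] -> [-4, 20, 37] -> [4, -20, -37] -> [1, -23, -40]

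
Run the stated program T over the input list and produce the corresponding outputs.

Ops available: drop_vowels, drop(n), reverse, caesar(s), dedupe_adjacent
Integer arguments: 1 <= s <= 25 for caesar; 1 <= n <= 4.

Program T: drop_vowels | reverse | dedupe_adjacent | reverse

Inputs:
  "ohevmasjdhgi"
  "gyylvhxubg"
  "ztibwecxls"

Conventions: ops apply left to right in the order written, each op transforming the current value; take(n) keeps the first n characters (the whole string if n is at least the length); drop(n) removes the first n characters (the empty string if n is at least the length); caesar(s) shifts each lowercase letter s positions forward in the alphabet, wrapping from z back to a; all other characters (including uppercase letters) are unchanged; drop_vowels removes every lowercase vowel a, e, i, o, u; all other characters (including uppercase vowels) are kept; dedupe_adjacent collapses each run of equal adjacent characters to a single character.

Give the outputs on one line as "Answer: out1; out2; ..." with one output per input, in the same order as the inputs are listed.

Execution, op by op:
  "ohevmasjdhgi" -> "hvmsjdhg" -> "ghdjsmvh" -> "ghdjsmvh" -> "hvmsjdhg"
  "gyylvhxubg" -> "gyylvhxbg" -> "gbxhvlyyg" -> "gbxhvlyg" -> "gylvhxbg"
  "ztibwecxls" -> "ztbwcxls" -> "slxcwbtz" -> "slxcwbtz" -> "ztbwcxls"

"hvmsjdhg"; "gylvhxbg"; "ztbwcxls"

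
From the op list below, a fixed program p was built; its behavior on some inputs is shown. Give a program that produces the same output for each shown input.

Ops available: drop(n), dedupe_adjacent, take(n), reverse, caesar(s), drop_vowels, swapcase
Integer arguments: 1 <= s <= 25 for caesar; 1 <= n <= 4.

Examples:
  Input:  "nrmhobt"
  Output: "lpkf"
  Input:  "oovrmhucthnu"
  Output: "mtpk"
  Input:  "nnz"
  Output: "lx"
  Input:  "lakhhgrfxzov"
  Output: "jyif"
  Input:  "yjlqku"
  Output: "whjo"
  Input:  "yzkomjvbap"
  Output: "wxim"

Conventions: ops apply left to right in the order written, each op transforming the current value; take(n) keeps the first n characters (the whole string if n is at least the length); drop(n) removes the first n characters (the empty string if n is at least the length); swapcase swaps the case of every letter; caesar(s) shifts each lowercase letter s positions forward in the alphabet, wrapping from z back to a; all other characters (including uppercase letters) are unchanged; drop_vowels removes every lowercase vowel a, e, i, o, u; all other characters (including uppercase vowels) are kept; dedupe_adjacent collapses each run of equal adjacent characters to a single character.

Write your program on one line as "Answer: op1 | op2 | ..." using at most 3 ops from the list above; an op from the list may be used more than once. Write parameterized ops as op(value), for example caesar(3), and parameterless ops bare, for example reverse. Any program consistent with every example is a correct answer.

dedupe_adjacent | take(4) | caesar(24)

Check, running the answer program on each example:
  "nrmhobt" -> "nrmhobt" -> "nrmh" -> "lpkf"
  "oovrmhucthnu" -> "ovrmhucthnu" -> "ovrm" -> "mtpk"
  "nnz" -> "nz" -> "nz" -> "lx"
  "lakhhgrfxzov" -> "lakhgrfxzov" -> "lakh" -> "jyif"
  "yjlqku" -> "yjlqku" -> "yjlq" -> "whjo"
  "yzkomjvbap" -> "yzkomjvbap" -> "yzko" -> "wxim"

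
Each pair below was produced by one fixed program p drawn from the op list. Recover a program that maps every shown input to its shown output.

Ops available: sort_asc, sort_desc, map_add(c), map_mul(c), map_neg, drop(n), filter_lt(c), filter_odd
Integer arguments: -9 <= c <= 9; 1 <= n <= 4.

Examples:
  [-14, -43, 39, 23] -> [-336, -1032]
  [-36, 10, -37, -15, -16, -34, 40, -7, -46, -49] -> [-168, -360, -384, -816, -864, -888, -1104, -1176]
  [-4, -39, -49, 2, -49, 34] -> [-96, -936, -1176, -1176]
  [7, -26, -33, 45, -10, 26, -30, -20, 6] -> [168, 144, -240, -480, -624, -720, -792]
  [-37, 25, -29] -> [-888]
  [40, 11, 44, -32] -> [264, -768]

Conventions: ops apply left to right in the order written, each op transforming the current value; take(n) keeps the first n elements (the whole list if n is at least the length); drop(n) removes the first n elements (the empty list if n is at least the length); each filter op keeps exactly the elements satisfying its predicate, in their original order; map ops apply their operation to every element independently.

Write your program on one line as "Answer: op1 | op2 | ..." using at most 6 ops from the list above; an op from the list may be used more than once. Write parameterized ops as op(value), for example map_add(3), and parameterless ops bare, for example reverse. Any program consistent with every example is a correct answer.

sort_desc | map_mul(8) | map_neg | drop(2) | map_mul(3) | map_neg

Check, running the answer program on each example:
  [-14, -43, 39, 23] -> [39, 23, -14, -43] -> [312, 184, -112, -344] -> [-312, -184, 112, 344] -> [112, 344] -> [336, 1032] -> [-336, -1032]
  [-36, 10, -37, -15, -16, -34, 40, -7, -46, -49] -> [40, 10, -7, -15, -16, -34, -36, -37, -46, -49] -> [320, 80, -56, -120, -128, -272, -288, -296, -368, -392] -> [-320, -80, 56, 120, 128, 272, 288, 296, 368, 392] -> [56, 120, 128, 272, 288, 296, 368, 392] -> [168, 360, 384, 816, 864, 888, 1104, 1176] -> [-168, -360, -384, -816, -864, -888, -1104, -1176]
  [-4, -39, -49, 2, -49, 34] -> [34, 2, -4, -39, -49, -49] -> [272, 16, -32, -312, -392, -392] -> [-272, -16, 32, 312, 392, 392] -> [32, 312, 392, 392] -> [96, 936, 1176, 1176] -> [-96, -936, -1176, -1176]
  [7, -26, -33, 45, -10, 26, -30, -20, 6] -> [45, 26, 7, 6, -10, -20, -26, -30, -33] -> [360, 208, 56, 48, -80, -160, -208, -240, -264] -> [-360, -208, -56, -48, 80, 160, 208, 240, 264] -> [-56, -48, 80, 160, 208, 240, 264] -> [-168, -144, 240, 480, 624, 720, 792] -> [168, 144, -240, -480, -624, -720, -792]
  [-37, 25, -29] -> [25, -29, -37] -> [200, -232, -296] -> [-200, 232, 296] -> [296] -> [888] -> [-888]
  [40, 11, 44, -32] -> [44, 40, 11, -32] -> [352, 320, 88, -256] -> [-352, -320, -88, 256] -> [-88, 256] -> [-264, 768] -> [264, -768]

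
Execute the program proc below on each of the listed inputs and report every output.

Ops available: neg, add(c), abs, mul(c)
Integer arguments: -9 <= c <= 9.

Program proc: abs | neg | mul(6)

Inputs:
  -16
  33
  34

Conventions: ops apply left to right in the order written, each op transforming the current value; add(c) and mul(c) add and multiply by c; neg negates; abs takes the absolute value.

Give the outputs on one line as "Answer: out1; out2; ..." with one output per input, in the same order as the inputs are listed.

-96; -198; -204

Execution, op by op:
  -16 -> 16 -> -16 -> -96
  33 -> 33 -> -33 -> -198
  34 -> 34 -> -34 -> -204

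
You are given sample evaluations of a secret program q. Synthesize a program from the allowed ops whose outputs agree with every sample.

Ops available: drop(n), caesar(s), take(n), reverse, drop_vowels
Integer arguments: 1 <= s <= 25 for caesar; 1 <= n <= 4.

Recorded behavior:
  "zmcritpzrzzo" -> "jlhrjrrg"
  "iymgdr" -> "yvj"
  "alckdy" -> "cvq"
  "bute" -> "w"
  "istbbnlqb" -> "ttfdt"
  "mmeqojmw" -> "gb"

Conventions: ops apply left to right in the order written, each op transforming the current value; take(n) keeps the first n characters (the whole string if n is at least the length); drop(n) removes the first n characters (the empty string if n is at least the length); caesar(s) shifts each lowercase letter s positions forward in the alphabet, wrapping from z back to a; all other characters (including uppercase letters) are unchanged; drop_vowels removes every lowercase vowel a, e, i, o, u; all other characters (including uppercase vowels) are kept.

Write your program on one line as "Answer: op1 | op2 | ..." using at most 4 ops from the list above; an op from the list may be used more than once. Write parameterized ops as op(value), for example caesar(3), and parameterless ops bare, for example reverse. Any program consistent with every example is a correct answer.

drop(3) | caesar(14) | caesar(4) | drop_vowels

Check, running the answer program on each example:
  "zmcritpzrzzo" -> "ritpzrzzo" -> "fwhdnfnnc" -> "jalhrjrrg" -> "jlhrjrrg"
  "iymgdr" -> "gdr" -> "urf" -> "yvj" -> "yvj"
  "alckdy" -> "kdy" -> "yrm" -> "cvq" -> "cvq"
  "bute" -> "e" -> "s" -> "w" -> "w"
  "istbbnlqb" -> "bbnlqb" -> "ppbzep" -> "ttfdit" -> "ttfdt"
  "mmeqojmw" -> "qojmw" -> "ecxak" -> "igbeo" -> "gb"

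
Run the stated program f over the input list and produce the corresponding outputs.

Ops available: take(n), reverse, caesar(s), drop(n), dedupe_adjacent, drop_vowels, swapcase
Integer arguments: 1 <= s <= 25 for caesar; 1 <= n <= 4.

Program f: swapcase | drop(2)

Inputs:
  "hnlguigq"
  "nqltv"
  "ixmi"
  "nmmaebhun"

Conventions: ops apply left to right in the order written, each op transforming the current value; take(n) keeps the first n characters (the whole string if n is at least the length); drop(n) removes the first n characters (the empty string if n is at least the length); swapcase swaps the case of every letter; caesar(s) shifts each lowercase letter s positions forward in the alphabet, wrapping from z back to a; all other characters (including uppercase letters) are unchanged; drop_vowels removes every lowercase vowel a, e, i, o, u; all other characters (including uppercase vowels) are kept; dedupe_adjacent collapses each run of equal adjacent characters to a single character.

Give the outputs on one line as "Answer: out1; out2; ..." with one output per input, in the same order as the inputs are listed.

Execution, op by op:
  "hnlguigq" -> "HNLGUIGQ" -> "LGUIGQ"
  "nqltv" -> "NQLTV" -> "LTV"
  "ixmi" -> "IXMI" -> "MI"
  "nmmaebhun" -> "NMMAEBHUN" -> "MAEBHUN"

"LGUIGQ"; "LTV"; "MI"; "MAEBHUN"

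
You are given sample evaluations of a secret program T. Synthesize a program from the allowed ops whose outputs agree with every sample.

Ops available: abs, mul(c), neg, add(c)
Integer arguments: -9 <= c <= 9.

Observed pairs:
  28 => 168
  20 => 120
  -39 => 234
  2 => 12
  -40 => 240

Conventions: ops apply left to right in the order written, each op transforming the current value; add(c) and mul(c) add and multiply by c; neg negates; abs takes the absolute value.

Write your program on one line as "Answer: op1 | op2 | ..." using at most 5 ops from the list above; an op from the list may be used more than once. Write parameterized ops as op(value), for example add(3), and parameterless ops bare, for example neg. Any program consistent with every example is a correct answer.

mul(-2) | mul(-3) | neg | abs

Check, running the answer program on each example:
  28 -> -56 -> 168 -> -168 -> 168
  20 -> -40 -> 120 -> -120 -> 120
  -39 -> 78 -> -234 -> 234 -> 234
  2 -> -4 -> 12 -> -12 -> 12
  -40 -> 80 -> -240 -> 240 -> 240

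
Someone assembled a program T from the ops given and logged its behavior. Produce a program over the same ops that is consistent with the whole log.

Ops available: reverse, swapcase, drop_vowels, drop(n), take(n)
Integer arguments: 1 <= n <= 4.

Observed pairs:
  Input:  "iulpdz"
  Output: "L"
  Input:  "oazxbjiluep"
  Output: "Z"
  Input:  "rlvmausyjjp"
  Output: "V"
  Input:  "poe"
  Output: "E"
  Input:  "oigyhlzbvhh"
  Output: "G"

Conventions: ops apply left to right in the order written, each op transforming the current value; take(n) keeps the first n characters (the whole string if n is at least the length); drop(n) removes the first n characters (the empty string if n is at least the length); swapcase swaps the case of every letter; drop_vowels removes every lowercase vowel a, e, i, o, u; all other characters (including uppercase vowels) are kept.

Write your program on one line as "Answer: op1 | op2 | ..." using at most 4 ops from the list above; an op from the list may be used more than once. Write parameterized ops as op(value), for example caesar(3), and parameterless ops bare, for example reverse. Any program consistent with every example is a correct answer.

drop(2) | swapcase | take(1)

Check, running the answer program on each example:
  "iulpdz" -> "lpdz" -> "LPDZ" -> "L"
  "oazxbjiluep" -> "zxbjiluep" -> "ZXBJILUEP" -> "Z"
  "rlvmausyjjp" -> "vmausyjjp" -> "VMAUSYJJP" -> "V"
  "poe" -> "e" -> "E" -> "E"
  "oigyhlzbvhh" -> "gyhlzbvhh" -> "GYHLZBVHH" -> "G"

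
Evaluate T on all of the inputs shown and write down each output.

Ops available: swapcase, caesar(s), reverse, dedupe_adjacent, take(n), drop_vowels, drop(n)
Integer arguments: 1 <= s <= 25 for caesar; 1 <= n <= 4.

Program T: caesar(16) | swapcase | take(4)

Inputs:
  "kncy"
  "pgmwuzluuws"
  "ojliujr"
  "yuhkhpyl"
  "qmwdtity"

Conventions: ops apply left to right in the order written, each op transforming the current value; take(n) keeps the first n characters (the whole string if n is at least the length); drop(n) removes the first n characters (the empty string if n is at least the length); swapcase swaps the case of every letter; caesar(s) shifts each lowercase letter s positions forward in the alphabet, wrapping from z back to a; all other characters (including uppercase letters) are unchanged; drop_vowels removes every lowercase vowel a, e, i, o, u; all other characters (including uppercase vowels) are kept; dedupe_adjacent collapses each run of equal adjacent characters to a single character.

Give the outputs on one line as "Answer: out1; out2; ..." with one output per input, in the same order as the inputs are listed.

"ADSO"; "FWCM"; "EZBY"; "OKXA"; "GCMT"

Execution, op by op:
  "kncy" -> "adso" -> "ADSO" -> "ADSO"
  "pgmwuzluuws" -> "fwcmkpbkkmi" -> "FWCMKPBKKMI" -> "FWCM"
  "ojliujr" -> "ezbykzh" -> "EZBYKZH" -> "EZBY"
  "yuhkhpyl" -> "okxaxfob" -> "OKXAXFOB" -> "OKXA"
  "qmwdtity" -> "gcmtjyjo" -> "GCMTJYJO" -> "GCMT"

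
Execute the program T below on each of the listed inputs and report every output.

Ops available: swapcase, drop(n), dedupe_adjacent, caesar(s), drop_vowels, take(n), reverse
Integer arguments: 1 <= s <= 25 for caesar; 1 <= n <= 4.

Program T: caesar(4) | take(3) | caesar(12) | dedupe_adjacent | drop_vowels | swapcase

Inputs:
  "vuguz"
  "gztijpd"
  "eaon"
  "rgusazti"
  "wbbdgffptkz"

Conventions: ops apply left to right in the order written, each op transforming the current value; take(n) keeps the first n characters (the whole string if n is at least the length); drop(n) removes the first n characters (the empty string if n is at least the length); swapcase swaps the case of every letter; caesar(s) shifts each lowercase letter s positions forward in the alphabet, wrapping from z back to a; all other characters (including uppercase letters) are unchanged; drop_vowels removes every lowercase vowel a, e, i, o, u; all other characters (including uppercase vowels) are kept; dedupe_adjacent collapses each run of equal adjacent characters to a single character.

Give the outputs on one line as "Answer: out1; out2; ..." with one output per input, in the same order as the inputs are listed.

Execution, op by op:
  "vuguz" -> "zykyd" -> "zyk" -> "lkw" -> "lkw" -> "lkw" -> "LKW"
  "gztijpd" -> "kdxmnth" -> "kdx" -> "wpj" -> "wpj" -> "wpj" -> "WPJ"
  "eaon" -> "iesr" -> "ies" -> "uqe" -> "uqe" -> "q" -> "Q"
  "rgusazti" -> "vkywedxm" -> "vky" -> "hwk" -> "hwk" -> "hwk" -> "HWK"
  "wbbdgffptkz" -> "affhkjjtxod" -> "aff" -> "mrr" -> "mr" -> "mr" -> "MR"

"LKW"; "WPJ"; "Q"; "HWK"; "MR"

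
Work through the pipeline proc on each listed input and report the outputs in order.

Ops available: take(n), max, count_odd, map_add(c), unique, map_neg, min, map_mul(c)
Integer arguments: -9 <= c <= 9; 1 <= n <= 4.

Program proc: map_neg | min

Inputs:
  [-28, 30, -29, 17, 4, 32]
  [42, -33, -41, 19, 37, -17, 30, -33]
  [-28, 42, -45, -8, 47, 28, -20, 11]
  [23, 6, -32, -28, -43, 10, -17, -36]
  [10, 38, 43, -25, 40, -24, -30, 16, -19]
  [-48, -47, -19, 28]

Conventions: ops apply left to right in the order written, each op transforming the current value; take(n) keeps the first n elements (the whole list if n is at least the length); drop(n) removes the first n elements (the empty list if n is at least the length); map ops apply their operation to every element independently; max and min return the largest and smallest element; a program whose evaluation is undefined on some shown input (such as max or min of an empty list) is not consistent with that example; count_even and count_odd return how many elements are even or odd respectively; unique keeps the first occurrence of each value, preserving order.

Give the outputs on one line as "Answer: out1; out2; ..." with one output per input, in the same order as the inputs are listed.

-32; -42; -47; -23; -43; -28

Execution, op by op:
  [-28, 30, -29, 17, 4, 32] -> [28, -30, 29, -17, -4, -32] -> -32
  [42, -33, -41, 19, 37, -17, 30, -33] -> [-42, 33, 41, -19, -37, 17, -30, 33] -> -42
  [-28, 42, -45, -8, 47, 28, -20, 11] -> [28, -42, 45, 8, -47, -28, 20, -11] -> -47
  [23, 6, -32, -28, -43, 10, -17, -36] -> [-23, -6, 32, 28, 43, -10, 17, 36] -> -23
  [10, 38, 43, -25, 40, -24, -30, 16, -19] -> [-10, -38, -43, 25, -40, 24, 30, -16, 19] -> -43
  [-48, -47, -19, 28] -> [48, 47, 19, -28] -> -28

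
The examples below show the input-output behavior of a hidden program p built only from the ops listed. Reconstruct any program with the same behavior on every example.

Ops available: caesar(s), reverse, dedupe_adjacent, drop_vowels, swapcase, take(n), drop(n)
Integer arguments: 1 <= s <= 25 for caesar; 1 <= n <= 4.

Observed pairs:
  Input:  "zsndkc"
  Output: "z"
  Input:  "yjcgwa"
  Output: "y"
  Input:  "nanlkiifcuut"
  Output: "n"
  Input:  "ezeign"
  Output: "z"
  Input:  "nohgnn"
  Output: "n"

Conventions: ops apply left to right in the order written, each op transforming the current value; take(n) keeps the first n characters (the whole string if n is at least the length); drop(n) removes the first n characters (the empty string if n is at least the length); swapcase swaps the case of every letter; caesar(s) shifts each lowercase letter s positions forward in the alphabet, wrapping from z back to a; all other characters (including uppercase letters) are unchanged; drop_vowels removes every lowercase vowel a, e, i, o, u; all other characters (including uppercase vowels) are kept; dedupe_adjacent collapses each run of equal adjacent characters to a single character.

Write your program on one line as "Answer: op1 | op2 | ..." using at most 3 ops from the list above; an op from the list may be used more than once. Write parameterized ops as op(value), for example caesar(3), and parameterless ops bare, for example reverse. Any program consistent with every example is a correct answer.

drop_vowels | take(1)

Check, running the answer program on each example:
  "zsndkc" -> "zsndkc" -> "z"
  "yjcgwa" -> "yjcgw" -> "y"
  "nanlkiifcuut" -> "nnlkfct" -> "n"
  "ezeign" -> "zgn" -> "z"
  "nohgnn" -> "nhgnn" -> "n"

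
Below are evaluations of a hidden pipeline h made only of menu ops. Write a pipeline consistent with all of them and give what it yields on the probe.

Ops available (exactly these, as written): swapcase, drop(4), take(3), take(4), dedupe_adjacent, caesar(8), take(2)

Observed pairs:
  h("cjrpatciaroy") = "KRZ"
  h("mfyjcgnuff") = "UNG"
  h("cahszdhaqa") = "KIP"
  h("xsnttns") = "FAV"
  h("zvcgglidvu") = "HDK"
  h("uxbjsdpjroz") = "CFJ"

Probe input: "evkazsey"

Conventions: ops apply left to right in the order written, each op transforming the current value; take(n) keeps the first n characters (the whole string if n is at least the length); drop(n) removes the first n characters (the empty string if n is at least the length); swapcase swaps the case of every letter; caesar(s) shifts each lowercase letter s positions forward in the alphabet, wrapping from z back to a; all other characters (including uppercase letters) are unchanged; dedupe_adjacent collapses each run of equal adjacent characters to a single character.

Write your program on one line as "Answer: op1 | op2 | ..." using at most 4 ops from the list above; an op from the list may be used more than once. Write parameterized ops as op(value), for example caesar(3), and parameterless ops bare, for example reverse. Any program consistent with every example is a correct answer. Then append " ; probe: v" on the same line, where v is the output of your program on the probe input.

take(3) | caesar(8) | swapcase ; probe: "MDS"

Check, running the answer program on each example:
  "cjrpatciaroy" -> "cjr" -> "krz" -> "KRZ"
  "mfyjcgnuff" -> "mfy" -> "ung" -> "UNG"
  "cahszdhaqa" -> "cah" -> "kip" -> "KIP"
  "xsnttns" -> "xsn" -> "fav" -> "FAV"
  "zvcgglidvu" -> "zvc" -> "hdk" -> "HDK"
  "uxbjsdpjroz" -> "uxb" -> "cfj" -> "CFJ"
  probe: "evkazsey" -> "evk" -> "mds" -> "MDS"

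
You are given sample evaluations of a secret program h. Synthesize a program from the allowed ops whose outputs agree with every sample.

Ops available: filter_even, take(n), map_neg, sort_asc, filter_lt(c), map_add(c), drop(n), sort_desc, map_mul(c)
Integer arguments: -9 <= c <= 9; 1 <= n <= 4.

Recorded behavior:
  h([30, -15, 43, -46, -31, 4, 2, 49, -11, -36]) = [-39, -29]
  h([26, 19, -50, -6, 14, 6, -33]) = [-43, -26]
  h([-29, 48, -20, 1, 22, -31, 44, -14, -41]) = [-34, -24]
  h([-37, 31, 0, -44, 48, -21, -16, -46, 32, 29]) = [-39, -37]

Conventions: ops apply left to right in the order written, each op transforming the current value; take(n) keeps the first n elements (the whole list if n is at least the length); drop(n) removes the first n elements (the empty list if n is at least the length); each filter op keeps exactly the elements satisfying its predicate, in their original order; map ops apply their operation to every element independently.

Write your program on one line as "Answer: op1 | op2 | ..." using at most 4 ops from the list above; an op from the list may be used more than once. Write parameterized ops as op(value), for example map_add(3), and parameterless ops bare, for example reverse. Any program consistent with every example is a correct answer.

filter_lt(-8) | sort_asc | map_add(7) | take(2)

Check, running the answer program on each example:
  [30, -15, 43, -46, -31, 4, 2, 49, -11, -36] -> [-15, -46, -31, -11, -36] -> [-46, -36, -31, -15, -11] -> [-39, -29, -24, -8, -4] -> [-39, -29]
  [26, 19, -50, -6, 14, 6, -33] -> [-50, -33] -> [-50, -33] -> [-43, -26] -> [-43, -26]
  [-29, 48, -20, 1, 22, -31, 44, -14, -41] -> [-29, -20, -31, -14, -41] -> [-41, -31, -29, -20, -14] -> [-34, -24, -22, -13, -7] -> [-34, -24]
  [-37, 31, 0, -44, 48, -21, -16, -46, 32, 29] -> [-37, -44, -21, -16, -46] -> [-46, -44, -37, -21, -16] -> [-39, -37, -30, -14, -9] -> [-39, -37]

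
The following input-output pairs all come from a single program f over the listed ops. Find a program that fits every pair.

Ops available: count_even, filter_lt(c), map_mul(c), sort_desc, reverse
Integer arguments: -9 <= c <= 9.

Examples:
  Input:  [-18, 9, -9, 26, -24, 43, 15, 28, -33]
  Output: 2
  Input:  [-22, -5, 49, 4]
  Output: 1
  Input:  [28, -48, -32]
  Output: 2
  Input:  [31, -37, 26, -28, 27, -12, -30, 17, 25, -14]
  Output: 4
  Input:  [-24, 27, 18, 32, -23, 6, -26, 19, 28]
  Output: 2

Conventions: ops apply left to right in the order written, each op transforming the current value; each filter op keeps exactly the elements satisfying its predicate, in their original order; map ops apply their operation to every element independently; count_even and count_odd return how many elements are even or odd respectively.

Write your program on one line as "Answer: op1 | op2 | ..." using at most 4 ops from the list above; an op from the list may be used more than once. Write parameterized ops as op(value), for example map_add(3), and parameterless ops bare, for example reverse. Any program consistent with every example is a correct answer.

filter_lt(1) | filter_lt(-6) | map_mul(-9) | count_even

Check, running the answer program on each example:
  [-18, 9, -9, 26, -24, 43, 15, 28, -33] -> [-18, -9, -24, -33] -> [-18, -9, -24, -33] -> [162, 81, 216, 297] -> 2
  [-22, -5, 49, 4] -> [-22, -5] -> [-22] -> [198] -> 1
  [28, -48, -32] -> [-48, -32] -> [-48, -32] -> [432, 288] -> 2
  [31, -37, 26, -28, 27, -12, -30, 17, 25, -14] -> [-37, -28, -12, -30, -14] -> [-37, -28, -12, -30, -14] -> [333, 252, 108, 270, 126] -> 4
  [-24, 27, 18, 32, -23, 6, -26, 19, 28] -> [-24, -23, -26] -> [-24, -23, -26] -> [216, 207, 234] -> 2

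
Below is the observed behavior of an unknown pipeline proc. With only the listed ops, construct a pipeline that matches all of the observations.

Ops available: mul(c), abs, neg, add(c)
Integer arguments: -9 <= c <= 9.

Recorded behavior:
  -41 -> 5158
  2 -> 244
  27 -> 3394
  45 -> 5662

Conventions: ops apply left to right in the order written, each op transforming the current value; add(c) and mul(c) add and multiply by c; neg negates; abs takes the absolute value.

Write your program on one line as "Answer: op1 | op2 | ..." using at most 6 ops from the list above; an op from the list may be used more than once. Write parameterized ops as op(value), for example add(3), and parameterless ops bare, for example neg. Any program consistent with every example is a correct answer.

abs | mul(-9) | mul(7) | abs | mul(2) | add(-8)

Check, running the answer program on each example:
  -41 -> 41 -> -369 -> -2583 -> 2583 -> 5166 -> 5158
  2 -> 2 -> -18 -> -126 -> 126 -> 252 -> 244
  27 -> 27 -> -243 -> -1701 -> 1701 -> 3402 -> 3394
  45 -> 45 -> -405 -> -2835 -> 2835 -> 5670 -> 5662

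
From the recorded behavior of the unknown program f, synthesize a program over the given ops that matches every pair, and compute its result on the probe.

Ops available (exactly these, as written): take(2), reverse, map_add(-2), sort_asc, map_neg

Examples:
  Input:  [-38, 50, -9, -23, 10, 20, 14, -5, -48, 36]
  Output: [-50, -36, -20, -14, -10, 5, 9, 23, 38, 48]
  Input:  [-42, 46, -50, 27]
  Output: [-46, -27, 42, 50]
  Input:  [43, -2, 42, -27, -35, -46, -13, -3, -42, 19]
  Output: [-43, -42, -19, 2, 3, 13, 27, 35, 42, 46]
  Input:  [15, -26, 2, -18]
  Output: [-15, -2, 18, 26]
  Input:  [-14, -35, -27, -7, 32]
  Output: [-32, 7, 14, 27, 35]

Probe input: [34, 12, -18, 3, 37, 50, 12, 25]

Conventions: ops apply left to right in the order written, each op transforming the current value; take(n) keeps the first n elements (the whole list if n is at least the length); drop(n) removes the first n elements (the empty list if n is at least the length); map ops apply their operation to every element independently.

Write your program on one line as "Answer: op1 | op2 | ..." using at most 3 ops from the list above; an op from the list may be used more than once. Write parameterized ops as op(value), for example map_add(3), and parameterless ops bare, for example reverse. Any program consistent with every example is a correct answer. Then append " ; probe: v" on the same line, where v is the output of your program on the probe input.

reverse | map_neg | sort_asc ; probe: [-50, -37, -34, -25, -12, -12, -3, 18]

Check, running the answer program on each example:
  [-38, 50, -9, -23, 10, 20, 14, -5, -48, 36] -> [36, -48, -5, 14, 20, 10, -23, -9, 50, -38] -> [-36, 48, 5, -14, -20, -10, 23, 9, -50, 38] -> [-50, -36, -20, -14, -10, 5, 9, 23, 38, 48]
  [-42, 46, -50, 27] -> [27, -50, 46, -42] -> [-27, 50, -46, 42] -> [-46, -27, 42, 50]
  [43, -2, 42, -27, -35, -46, -13, -3, -42, 19] -> [19, -42, -3, -13, -46, -35, -27, 42, -2, 43] -> [-19, 42, 3, 13, 46, 35, 27, -42, 2, -43] -> [-43, -42, -19, 2, 3, 13, 27, 35, 42, 46]
  [15, -26, 2, -18] -> [-18, 2, -26, 15] -> [18, -2, 26, -15] -> [-15, -2, 18, 26]
  [-14, -35, -27, -7, 32] -> [32, -7, -27, -35, -14] -> [-32, 7, 27, 35, 14] -> [-32, 7, 14, 27, 35]
  probe: [34, 12, -18, 3, 37, 50, 12, 25] -> [25, 12, 50, 37, 3, -18, 12, 34] -> [-25, -12, -50, -37, -3, 18, -12, -34] -> [-50, -37, -34, -25, -12, -12, -3, 18]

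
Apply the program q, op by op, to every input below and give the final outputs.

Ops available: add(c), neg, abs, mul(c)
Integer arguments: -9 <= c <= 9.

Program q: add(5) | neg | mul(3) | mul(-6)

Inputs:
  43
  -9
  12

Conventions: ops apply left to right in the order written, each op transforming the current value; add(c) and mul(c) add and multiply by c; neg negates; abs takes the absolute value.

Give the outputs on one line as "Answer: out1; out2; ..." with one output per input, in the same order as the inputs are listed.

Execution, op by op:
  43 -> 48 -> -48 -> -144 -> 864
  -9 -> -4 -> 4 -> 12 -> -72
  12 -> 17 -> -17 -> -51 -> 306

864; -72; 306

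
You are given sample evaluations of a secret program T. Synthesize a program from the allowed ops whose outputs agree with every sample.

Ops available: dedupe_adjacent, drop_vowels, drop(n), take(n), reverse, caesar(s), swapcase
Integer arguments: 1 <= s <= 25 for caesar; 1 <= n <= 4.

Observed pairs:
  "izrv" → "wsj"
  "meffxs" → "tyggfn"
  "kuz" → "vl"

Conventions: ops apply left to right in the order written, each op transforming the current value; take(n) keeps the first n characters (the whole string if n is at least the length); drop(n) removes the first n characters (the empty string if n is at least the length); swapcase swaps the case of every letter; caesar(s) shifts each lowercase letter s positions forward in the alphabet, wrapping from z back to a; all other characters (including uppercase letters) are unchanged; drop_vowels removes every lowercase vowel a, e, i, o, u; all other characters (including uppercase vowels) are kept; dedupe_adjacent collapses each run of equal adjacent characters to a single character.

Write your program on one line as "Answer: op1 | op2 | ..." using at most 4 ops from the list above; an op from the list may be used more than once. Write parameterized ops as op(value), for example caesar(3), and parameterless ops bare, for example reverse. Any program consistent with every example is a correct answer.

reverse | caesar(1) | drop_vowels

Check, running the answer program on each example:
  "izrv" -> "vrzi" -> "wsaj" -> "wsj"
  "meffxs" -> "sxffem" -> "tyggfn" -> "tyggfn"
  "kuz" -> "zuk" -> "avl" -> "vl"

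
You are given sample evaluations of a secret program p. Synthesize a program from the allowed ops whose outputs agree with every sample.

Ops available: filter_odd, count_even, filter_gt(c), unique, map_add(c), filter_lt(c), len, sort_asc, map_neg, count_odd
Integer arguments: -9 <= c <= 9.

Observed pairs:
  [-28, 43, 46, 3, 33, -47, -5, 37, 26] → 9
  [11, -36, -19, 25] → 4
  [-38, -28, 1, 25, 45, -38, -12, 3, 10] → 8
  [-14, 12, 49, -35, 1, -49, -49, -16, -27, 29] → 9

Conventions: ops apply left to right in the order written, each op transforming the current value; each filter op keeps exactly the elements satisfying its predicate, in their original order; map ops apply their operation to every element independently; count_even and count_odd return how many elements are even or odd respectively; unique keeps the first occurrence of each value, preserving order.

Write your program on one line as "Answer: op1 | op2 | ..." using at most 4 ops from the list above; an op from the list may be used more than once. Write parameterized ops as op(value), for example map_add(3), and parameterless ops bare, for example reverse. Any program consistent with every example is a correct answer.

map_neg | unique | map_neg | len

Check, running the answer program on each example:
  [-28, 43, 46, 3, 33, -47, -5, 37, 26] -> [28, -43, -46, -3, -33, 47, 5, -37, -26] -> [28, -43, -46, -3, -33, 47, 5, -37, -26] -> [-28, 43, 46, 3, 33, -47, -5, 37, 26] -> 9
  [11, -36, -19, 25] -> [-11, 36, 19, -25] -> [-11, 36, 19, -25] -> [11, -36, -19, 25] -> 4
  [-38, -28, 1, 25, 45, -38, -12, 3, 10] -> [38, 28, -1, -25, -45, 38, 12, -3, -10] -> [38, 28, -1, -25, -45, 12, -3, -10] -> [-38, -28, 1, 25, 45, -12, 3, 10] -> 8
  [-14, 12, 49, -35, 1, -49, -49, -16, -27, 29] -> [14, -12, -49, 35, -1, 49, 49, 16, 27, -29] -> [14, -12, -49, 35, -1, 49, 16, 27, -29] -> [-14, 12, 49, -35, 1, -49, -16, -27, 29] -> 9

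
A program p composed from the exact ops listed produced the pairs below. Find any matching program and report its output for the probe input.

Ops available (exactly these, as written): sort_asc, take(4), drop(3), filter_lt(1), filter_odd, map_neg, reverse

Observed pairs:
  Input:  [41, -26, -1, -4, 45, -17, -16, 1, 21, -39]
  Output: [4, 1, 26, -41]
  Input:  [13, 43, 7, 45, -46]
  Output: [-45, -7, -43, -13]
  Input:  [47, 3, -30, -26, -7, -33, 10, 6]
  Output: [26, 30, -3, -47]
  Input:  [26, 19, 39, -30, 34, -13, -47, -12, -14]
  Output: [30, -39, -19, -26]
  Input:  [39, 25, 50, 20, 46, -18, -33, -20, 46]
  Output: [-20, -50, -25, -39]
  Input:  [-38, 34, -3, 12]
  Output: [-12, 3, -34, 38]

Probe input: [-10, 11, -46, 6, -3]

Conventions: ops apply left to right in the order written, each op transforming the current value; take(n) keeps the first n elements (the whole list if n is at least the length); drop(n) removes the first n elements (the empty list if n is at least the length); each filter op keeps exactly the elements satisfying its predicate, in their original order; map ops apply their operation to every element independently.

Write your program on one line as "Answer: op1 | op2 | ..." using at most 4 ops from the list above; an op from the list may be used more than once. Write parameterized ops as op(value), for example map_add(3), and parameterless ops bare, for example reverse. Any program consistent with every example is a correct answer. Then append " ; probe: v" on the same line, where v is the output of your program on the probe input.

take(4) | map_neg | reverse ; probe: [-6, 46, -11, 10]

Check, running the answer program on each example:
  [41, -26, -1, -4, 45, -17, -16, 1, 21, -39] -> [41, -26, -1, -4] -> [-41, 26, 1, 4] -> [4, 1, 26, -41]
  [13, 43, 7, 45, -46] -> [13, 43, 7, 45] -> [-13, -43, -7, -45] -> [-45, -7, -43, -13]
  [47, 3, -30, -26, -7, -33, 10, 6] -> [47, 3, -30, -26] -> [-47, -3, 30, 26] -> [26, 30, -3, -47]
  [26, 19, 39, -30, 34, -13, -47, -12, -14] -> [26, 19, 39, -30] -> [-26, -19, -39, 30] -> [30, -39, -19, -26]
  [39, 25, 50, 20, 46, -18, -33, -20, 46] -> [39, 25, 50, 20] -> [-39, -25, -50, -20] -> [-20, -50, -25, -39]
  [-38, 34, -3, 12] -> [-38, 34, -3, 12] -> [38, -34, 3, -12] -> [-12, 3, -34, 38]
  probe: [-10, 11, -46, 6, -3] -> [-10, 11, -46, 6] -> [10, -11, 46, -6] -> [-6, 46, -11, 10]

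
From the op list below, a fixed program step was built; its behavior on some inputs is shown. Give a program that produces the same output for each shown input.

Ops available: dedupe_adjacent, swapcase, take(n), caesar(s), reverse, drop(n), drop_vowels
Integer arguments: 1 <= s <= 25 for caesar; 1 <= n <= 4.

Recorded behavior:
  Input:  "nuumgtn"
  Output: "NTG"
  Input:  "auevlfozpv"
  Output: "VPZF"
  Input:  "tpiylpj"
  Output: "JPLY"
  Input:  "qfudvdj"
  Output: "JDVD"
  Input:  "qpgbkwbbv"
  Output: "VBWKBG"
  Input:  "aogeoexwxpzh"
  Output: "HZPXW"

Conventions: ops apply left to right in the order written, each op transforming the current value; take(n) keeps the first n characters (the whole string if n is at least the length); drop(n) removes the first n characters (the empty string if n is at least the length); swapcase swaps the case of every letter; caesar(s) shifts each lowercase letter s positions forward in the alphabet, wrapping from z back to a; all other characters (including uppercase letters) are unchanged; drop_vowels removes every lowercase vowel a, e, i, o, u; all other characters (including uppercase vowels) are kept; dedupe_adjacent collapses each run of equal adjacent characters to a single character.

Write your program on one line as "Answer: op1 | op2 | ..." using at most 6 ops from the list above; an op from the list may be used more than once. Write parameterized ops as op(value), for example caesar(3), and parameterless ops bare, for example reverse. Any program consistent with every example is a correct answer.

drop_vowels | swapcase | drop(2) | reverse | dedupe_adjacent

Check, running the answer program on each example:
  "nuumgtn" -> "nmgtn" -> "NMGTN" -> "GTN" -> "NTG" -> "NTG"
  "auevlfozpv" -> "vlfzpv" -> "VLFZPV" -> "FZPV" -> "VPZF" -> "VPZF"
  "tpiylpj" -> "tpylpj" -> "TPYLPJ" -> "YLPJ" -> "JPLY" -> "JPLY"
  "qfudvdj" -> "qfdvdj" -> "QFDVDJ" -> "DVDJ" -> "JDVD" -> "JDVD"
  "qpgbkwbbv" -> "qpgbkwbbv" -> "QPGBKWBBV" -> "GBKWBBV" -> "VBBWKBG" -> "VBWKBG"
  "aogeoexwxpzh" -> "gxwxpzh" -> "GXWXPZH" -> "WXPZH" -> "HZPXW" -> "HZPXW"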